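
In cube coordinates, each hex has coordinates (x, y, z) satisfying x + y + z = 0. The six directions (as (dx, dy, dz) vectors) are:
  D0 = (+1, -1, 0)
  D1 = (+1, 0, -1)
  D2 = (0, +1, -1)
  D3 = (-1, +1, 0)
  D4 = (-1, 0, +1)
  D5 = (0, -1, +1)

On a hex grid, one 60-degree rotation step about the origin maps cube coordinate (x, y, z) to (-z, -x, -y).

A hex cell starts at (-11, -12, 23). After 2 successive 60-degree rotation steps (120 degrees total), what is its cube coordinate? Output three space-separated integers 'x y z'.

Answer: -12 23 -11

Derivation:
Start: (-11, -12, 23)
Step 1: (-11, -12, 23) -> (-(23), -(-11), -(-12)) = (-23, 11, 12)
Step 2: (-23, 11, 12) -> (-(12), -(-23), -(11)) = (-12, 23, -11)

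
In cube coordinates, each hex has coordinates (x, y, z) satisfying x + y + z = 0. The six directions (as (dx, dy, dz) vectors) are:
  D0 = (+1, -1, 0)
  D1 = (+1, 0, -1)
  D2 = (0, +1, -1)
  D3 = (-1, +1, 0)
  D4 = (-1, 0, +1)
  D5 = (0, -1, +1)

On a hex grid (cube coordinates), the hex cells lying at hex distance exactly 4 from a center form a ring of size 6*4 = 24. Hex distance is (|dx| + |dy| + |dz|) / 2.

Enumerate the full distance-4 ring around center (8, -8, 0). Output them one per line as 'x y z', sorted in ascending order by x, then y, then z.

Answer: 4 -8 4
4 -7 3
4 -6 2
4 -5 1
4 -4 0
5 -9 4
5 -4 -1
6 -10 4
6 -4 -2
7 -11 4
7 -4 -3
8 -12 4
8 -4 -4
9 -12 3
9 -5 -4
10 -12 2
10 -6 -4
11 -12 1
11 -7 -4
12 -12 0
12 -11 -1
12 -10 -2
12 -9 -3
12 -8 -4

Derivation:
Walk ring at distance 4 from (8, -8, 0):
Start at center + D4*4 = (4, -8, 4)
  hex 0: (4, -8, 4)
  hex 1: (5, -9, 4)
  hex 2: (6, -10, 4)
  hex 3: (7, -11, 4)
  hex 4: (8, -12, 4)
  hex 5: (9, -12, 3)
  hex 6: (10, -12, 2)
  hex 7: (11, -12, 1)
  hex 8: (12, -12, 0)
  hex 9: (12, -11, -1)
  hex 10: (12, -10, -2)
  hex 11: (12, -9, -3)
  hex 12: (12, -8, -4)
  hex 13: (11, -7, -4)
  hex 14: (10, -6, -4)
  hex 15: (9, -5, -4)
  hex 16: (8, -4, -4)
  hex 17: (7, -4, -3)
  hex 18: (6, -4, -2)
  hex 19: (5, -4, -1)
  hex 20: (4, -4, 0)
  hex 21: (4, -5, 1)
  hex 22: (4, -6, 2)
  hex 23: (4, -7, 3)
Sorted: 24 hexes.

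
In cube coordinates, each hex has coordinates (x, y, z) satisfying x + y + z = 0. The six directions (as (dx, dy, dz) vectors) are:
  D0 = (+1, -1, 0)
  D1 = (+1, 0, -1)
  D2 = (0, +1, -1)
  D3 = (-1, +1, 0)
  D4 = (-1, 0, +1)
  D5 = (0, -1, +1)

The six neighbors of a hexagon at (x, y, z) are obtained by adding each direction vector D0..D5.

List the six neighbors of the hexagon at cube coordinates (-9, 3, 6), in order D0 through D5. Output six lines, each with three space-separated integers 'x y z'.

Answer: -8 2 6
-8 3 5
-9 4 5
-10 4 6
-10 3 7
-9 2 7

Derivation:
Center: (-9, 3, 6). Add each direction:
  D0: (-9, 3, 6) + (1, -1, 0) = (-8, 2, 6)
  D1: (-9, 3, 6) + (1, 0, -1) = (-8, 3, 5)
  D2: (-9, 3, 6) + (0, 1, -1) = (-9, 4, 5)
  D3: (-9, 3, 6) + (-1, 1, 0) = (-10, 4, 6)
  D4: (-9, 3, 6) + (-1, 0, 1) = (-10, 3, 7)
  D5: (-9, 3, 6) + (0, -1, 1) = (-9, 2, 7)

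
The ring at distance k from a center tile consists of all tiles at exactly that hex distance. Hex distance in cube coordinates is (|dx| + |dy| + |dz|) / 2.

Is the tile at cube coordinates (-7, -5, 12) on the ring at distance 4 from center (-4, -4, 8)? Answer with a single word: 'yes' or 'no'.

Answer: yes

Derivation:
|px - cx| = |-7 - (-4)| = 3
|py - cy| = |-5 - (-4)| = 1
|pz - cz| = |12 - 8| = 4
distance = (3+1+4)/2 = 8/2 = 4
radius = 4; distance == radius -> yes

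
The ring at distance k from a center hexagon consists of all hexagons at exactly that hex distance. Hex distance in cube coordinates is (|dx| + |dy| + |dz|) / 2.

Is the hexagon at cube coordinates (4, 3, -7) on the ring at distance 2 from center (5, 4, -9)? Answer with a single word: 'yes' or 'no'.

|px - cx| = |4 - 5| = 1
|py - cy| = |3 - 4| = 1
|pz - cz| = |-7 - (-9)| = 2
distance = (1+1+2)/2 = 4/2 = 2
radius = 2; distance == radius -> yes

Answer: yes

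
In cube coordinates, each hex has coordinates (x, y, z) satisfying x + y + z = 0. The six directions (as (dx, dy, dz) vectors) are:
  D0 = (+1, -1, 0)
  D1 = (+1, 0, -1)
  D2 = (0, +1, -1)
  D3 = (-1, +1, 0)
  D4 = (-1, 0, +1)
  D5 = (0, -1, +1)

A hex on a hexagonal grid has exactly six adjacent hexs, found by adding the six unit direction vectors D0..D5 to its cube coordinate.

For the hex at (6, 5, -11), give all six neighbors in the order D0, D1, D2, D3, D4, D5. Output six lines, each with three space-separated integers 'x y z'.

Center: (6, 5, -11). Add each direction:
  D0: (6, 5, -11) + (1, -1, 0) = (7, 4, -11)
  D1: (6, 5, -11) + (1, 0, -1) = (7, 5, -12)
  D2: (6, 5, -11) + (0, 1, -1) = (6, 6, -12)
  D3: (6, 5, -11) + (-1, 1, 0) = (5, 6, -11)
  D4: (6, 5, -11) + (-1, 0, 1) = (5, 5, -10)
  D5: (6, 5, -11) + (0, -1, 1) = (6, 4, -10)

Answer: 7 4 -11
7 5 -12
6 6 -12
5 6 -11
5 5 -10
6 4 -10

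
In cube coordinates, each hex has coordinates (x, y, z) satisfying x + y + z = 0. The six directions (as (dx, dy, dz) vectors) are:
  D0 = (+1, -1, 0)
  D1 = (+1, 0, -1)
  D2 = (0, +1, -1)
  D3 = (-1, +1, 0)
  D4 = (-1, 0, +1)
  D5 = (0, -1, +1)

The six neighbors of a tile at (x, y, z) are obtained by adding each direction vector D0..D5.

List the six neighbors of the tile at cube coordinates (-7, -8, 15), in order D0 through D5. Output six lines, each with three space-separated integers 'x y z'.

Center: (-7, -8, 15). Add each direction:
  D0: (-7, -8, 15) + (1, -1, 0) = (-6, -9, 15)
  D1: (-7, -8, 15) + (1, 0, -1) = (-6, -8, 14)
  D2: (-7, -8, 15) + (0, 1, -1) = (-7, -7, 14)
  D3: (-7, -8, 15) + (-1, 1, 0) = (-8, -7, 15)
  D4: (-7, -8, 15) + (-1, 0, 1) = (-8, -8, 16)
  D5: (-7, -8, 15) + (0, -1, 1) = (-7, -9, 16)

Answer: -6 -9 15
-6 -8 14
-7 -7 14
-8 -7 15
-8 -8 16
-7 -9 16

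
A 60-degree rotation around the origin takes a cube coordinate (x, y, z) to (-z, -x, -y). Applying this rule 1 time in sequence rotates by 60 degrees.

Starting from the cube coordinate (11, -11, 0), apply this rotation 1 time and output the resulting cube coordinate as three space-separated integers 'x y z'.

Start: (11, -11, 0)
Step 1: (11, -11, 0) -> (-(0), -(11), -(-11)) = (0, -11, 11)

Answer: 0 -11 11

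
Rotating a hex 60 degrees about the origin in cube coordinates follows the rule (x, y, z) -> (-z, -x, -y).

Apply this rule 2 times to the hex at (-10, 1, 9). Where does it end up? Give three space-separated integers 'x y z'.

Start: (-10, 1, 9)
Step 1: (-10, 1, 9) -> (-(9), -(-10), -(1)) = (-9, 10, -1)
Step 2: (-9, 10, -1) -> (-(-1), -(-9), -(10)) = (1, 9, -10)

Answer: 1 9 -10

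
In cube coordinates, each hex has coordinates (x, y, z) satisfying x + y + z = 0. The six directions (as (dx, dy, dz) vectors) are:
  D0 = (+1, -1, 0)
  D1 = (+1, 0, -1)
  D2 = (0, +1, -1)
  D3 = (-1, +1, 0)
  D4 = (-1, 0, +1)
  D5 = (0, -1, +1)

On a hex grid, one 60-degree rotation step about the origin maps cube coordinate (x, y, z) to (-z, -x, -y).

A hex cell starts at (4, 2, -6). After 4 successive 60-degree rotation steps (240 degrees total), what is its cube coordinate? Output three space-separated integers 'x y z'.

Answer: -6 4 2

Derivation:
Start: (4, 2, -6)
Step 1: (4, 2, -6) -> (-(-6), -(4), -(2)) = (6, -4, -2)
Step 2: (6, -4, -2) -> (-(-2), -(6), -(-4)) = (2, -6, 4)
Step 3: (2, -6, 4) -> (-(4), -(2), -(-6)) = (-4, -2, 6)
Step 4: (-4, -2, 6) -> (-(6), -(-4), -(-2)) = (-6, 4, 2)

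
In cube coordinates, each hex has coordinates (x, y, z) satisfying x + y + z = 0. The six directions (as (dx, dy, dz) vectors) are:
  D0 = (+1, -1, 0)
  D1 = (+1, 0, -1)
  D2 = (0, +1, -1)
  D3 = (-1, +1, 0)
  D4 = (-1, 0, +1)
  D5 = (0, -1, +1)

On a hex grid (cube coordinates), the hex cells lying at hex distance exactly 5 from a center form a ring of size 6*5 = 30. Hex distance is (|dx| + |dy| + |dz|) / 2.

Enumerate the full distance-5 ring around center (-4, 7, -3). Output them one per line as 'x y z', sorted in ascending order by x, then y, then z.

Walk ring at distance 5 from (-4, 7, -3):
Start at center + D4*5 = (-9, 7, 2)
  hex 0: (-9, 7, 2)
  hex 1: (-8, 6, 2)
  hex 2: (-7, 5, 2)
  hex 3: (-6, 4, 2)
  hex 4: (-5, 3, 2)
  hex 5: (-4, 2, 2)
  hex 6: (-3, 2, 1)
  hex 7: (-2, 2, 0)
  hex 8: (-1, 2, -1)
  hex 9: (0, 2, -2)
  hex 10: (1, 2, -3)
  hex 11: (1, 3, -4)
  hex 12: (1, 4, -5)
  hex 13: (1, 5, -6)
  hex 14: (1, 6, -7)
  hex 15: (1, 7, -8)
  hex 16: (0, 8, -8)
  hex 17: (-1, 9, -8)
  hex 18: (-2, 10, -8)
  hex 19: (-3, 11, -8)
  hex 20: (-4, 12, -8)
  hex 21: (-5, 12, -7)
  hex 22: (-6, 12, -6)
  hex 23: (-7, 12, -5)
  hex 24: (-8, 12, -4)
  hex 25: (-9, 12, -3)
  hex 26: (-9, 11, -2)
  hex 27: (-9, 10, -1)
  hex 28: (-9, 9, 0)
  hex 29: (-9, 8, 1)
Sorted: 30 hexes.

Answer: -9 7 2
-9 8 1
-9 9 0
-9 10 -1
-9 11 -2
-9 12 -3
-8 6 2
-8 12 -4
-7 5 2
-7 12 -5
-6 4 2
-6 12 -6
-5 3 2
-5 12 -7
-4 2 2
-4 12 -8
-3 2 1
-3 11 -8
-2 2 0
-2 10 -8
-1 2 -1
-1 9 -8
0 2 -2
0 8 -8
1 2 -3
1 3 -4
1 4 -5
1 5 -6
1 6 -7
1 7 -8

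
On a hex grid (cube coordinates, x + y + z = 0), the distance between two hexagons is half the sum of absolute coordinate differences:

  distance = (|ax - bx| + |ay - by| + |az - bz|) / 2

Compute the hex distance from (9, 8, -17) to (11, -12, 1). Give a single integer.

Answer: 20

Derivation:
|ax - bx| = |9 - 11| = 2
|ay - by| = |8 - (-12)| = 20
|az - bz| = |-17 - 1| = 18
distance = (2 + 20 + 18) / 2 = 40 / 2 = 20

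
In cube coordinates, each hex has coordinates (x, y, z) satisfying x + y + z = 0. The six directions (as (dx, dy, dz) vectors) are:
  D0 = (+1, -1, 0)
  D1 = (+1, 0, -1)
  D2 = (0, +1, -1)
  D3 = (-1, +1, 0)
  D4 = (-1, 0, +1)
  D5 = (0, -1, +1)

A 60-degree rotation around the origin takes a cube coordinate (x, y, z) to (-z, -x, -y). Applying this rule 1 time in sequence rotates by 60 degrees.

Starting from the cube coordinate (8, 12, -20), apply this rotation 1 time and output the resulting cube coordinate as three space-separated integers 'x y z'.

Start: (8, 12, -20)
Step 1: (8, 12, -20) -> (-(-20), -(8), -(12)) = (20, -8, -12)

Answer: 20 -8 -12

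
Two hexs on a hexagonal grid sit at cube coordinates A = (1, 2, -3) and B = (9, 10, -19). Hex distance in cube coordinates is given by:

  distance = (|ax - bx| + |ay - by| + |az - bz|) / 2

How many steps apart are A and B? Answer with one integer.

|ax - bx| = |1 - 9| = 8
|ay - by| = |2 - 10| = 8
|az - bz| = |-3 - (-19)| = 16
distance = (8 + 8 + 16) / 2 = 32 / 2 = 16

Answer: 16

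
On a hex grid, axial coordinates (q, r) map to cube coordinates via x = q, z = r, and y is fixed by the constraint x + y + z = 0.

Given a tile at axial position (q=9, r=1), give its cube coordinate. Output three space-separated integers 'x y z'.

Answer: 9 -10 1

Derivation:
x = q = 9
z = r = 1
y = -x - z = -(9) - (1) = -10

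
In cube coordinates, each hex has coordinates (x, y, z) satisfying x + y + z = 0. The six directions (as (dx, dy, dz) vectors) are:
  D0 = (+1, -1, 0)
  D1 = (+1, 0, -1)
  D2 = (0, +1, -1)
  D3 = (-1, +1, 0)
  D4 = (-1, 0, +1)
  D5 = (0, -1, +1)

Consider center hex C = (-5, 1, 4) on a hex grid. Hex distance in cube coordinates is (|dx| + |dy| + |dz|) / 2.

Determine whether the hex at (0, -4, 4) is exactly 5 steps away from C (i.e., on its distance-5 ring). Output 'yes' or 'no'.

Answer: yes

Derivation:
|px - cx| = |0 - (-5)| = 5
|py - cy| = |-4 - 1| = 5
|pz - cz| = |4 - 4| = 0
distance = (5+5+0)/2 = 10/2 = 5
radius = 5; distance == radius -> yes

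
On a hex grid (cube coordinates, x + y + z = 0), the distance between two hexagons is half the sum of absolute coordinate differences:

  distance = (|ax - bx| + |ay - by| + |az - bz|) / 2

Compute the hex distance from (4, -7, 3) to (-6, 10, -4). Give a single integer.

|ax - bx| = |4 - (-6)| = 10
|ay - by| = |-7 - 10| = 17
|az - bz| = |3 - (-4)| = 7
distance = (10 + 17 + 7) / 2 = 34 / 2 = 17

Answer: 17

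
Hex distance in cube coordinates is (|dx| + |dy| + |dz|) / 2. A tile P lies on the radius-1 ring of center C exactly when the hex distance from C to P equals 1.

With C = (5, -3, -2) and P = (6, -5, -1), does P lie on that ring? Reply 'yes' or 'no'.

Answer: no

Derivation:
|px - cx| = |6 - 5| = 1
|py - cy| = |-5 - (-3)| = 2
|pz - cz| = |-1 - (-2)| = 1
distance = (1+2+1)/2 = 4/2 = 2
radius = 1; distance != radius -> no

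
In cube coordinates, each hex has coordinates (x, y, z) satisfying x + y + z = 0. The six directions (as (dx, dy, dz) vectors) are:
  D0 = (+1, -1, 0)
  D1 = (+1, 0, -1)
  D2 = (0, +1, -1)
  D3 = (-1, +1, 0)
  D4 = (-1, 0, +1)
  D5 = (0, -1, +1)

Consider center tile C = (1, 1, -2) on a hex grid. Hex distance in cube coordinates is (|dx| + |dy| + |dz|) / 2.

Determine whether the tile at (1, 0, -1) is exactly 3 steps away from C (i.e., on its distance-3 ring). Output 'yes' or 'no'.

Answer: no

Derivation:
|px - cx| = |1 - 1| = 0
|py - cy| = |0 - 1| = 1
|pz - cz| = |-1 - (-2)| = 1
distance = (0+1+1)/2 = 2/2 = 1
radius = 3; distance != radius -> no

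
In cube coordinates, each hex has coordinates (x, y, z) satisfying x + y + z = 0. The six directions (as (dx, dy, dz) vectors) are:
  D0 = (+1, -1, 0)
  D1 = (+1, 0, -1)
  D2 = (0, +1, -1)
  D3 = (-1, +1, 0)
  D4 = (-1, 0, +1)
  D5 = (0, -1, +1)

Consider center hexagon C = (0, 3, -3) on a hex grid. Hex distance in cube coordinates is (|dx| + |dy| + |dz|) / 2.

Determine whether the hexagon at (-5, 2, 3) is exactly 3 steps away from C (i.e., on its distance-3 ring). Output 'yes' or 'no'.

|px - cx| = |-5 - 0| = 5
|py - cy| = |2 - 3| = 1
|pz - cz| = |3 - (-3)| = 6
distance = (5+1+6)/2 = 12/2 = 6
radius = 3; distance != radius -> no

Answer: no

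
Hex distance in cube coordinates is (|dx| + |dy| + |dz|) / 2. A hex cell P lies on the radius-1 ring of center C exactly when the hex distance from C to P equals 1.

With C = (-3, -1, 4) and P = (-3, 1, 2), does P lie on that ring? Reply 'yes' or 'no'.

|px - cx| = |-3 - (-3)| = 0
|py - cy| = |1 - (-1)| = 2
|pz - cz| = |2 - 4| = 2
distance = (0+2+2)/2 = 4/2 = 2
radius = 1; distance != radius -> no

Answer: no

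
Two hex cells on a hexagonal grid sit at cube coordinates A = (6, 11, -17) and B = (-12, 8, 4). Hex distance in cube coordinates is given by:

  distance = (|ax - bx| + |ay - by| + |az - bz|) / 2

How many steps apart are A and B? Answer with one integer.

|ax - bx| = |6 - (-12)| = 18
|ay - by| = |11 - 8| = 3
|az - bz| = |-17 - 4| = 21
distance = (18 + 3 + 21) / 2 = 42 / 2 = 21

Answer: 21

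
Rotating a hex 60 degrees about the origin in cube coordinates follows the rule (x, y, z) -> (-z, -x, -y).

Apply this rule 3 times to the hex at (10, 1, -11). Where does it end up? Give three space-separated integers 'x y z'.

Start: (10, 1, -11)
Step 1: (10, 1, -11) -> (-(-11), -(10), -(1)) = (11, -10, -1)
Step 2: (11, -10, -1) -> (-(-1), -(11), -(-10)) = (1, -11, 10)
Step 3: (1, -11, 10) -> (-(10), -(1), -(-11)) = (-10, -1, 11)

Answer: -10 -1 11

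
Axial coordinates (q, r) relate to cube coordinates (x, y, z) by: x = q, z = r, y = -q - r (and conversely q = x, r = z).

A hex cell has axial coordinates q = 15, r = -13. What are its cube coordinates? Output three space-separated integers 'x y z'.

Answer: 15 -2 -13

Derivation:
x = q = 15
z = r = -13
y = -x - z = -(15) - (-13) = -2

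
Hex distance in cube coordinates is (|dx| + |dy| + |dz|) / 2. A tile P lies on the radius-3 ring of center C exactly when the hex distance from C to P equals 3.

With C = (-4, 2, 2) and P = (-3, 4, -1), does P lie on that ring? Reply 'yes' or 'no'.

Answer: yes

Derivation:
|px - cx| = |-3 - (-4)| = 1
|py - cy| = |4 - 2| = 2
|pz - cz| = |-1 - 2| = 3
distance = (1+2+3)/2 = 6/2 = 3
radius = 3; distance == radius -> yes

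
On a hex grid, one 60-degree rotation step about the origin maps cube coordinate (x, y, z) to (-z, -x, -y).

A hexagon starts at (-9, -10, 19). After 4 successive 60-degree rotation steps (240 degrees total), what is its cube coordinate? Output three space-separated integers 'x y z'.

Answer: 19 -9 -10

Derivation:
Start: (-9, -10, 19)
Step 1: (-9, -10, 19) -> (-(19), -(-9), -(-10)) = (-19, 9, 10)
Step 2: (-19, 9, 10) -> (-(10), -(-19), -(9)) = (-10, 19, -9)
Step 3: (-10, 19, -9) -> (-(-9), -(-10), -(19)) = (9, 10, -19)
Step 4: (9, 10, -19) -> (-(-19), -(9), -(10)) = (19, -9, -10)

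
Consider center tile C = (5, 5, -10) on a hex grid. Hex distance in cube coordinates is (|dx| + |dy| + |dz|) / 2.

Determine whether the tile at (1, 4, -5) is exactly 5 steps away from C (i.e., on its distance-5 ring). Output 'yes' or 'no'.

|px - cx| = |1 - 5| = 4
|py - cy| = |4 - 5| = 1
|pz - cz| = |-5 - (-10)| = 5
distance = (4+1+5)/2 = 10/2 = 5
radius = 5; distance == radius -> yes

Answer: yes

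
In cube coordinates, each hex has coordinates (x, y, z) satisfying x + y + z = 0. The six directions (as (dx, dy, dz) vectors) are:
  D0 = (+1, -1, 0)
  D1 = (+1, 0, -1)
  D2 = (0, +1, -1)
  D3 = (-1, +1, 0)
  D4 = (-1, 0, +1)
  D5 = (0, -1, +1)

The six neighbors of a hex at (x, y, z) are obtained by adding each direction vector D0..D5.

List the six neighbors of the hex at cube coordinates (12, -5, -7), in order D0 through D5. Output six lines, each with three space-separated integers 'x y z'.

Center: (12, -5, -7). Add each direction:
  D0: (12, -5, -7) + (1, -1, 0) = (13, -6, -7)
  D1: (12, -5, -7) + (1, 0, -1) = (13, -5, -8)
  D2: (12, -5, -7) + (0, 1, -1) = (12, -4, -8)
  D3: (12, -5, -7) + (-1, 1, 0) = (11, -4, -7)
  D4: (12, -5, -7) + (-1, 0, 1) = (11, -5, -6)
  D5: (12, -5, -7) + (0, -1, 1) = (12, -6, -6)

Answer: 13 -6 -7
13 -5 -8
12 -4 -8
11 -4 -7
11 -5 -6
12 -6 -6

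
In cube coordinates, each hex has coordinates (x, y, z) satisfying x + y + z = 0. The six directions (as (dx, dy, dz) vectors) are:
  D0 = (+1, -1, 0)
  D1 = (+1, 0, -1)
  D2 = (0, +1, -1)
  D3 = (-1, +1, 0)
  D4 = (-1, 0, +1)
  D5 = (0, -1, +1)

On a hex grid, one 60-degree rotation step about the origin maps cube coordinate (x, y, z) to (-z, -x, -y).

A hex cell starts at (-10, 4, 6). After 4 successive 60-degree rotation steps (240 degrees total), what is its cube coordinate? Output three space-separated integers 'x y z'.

Answer: 6 -10 4

Derivation:
Start: (-10, 4, 6)
Step 1: (-10, 4, 6) -> (-(6), -(-10), -(4)) = (-6, 10, -4)
Step 2: (-6, 10, -4) -> (-(-4), -(-6), -(10)) = (4, 6, -10)
Step 3: (4, 6, -10) -> (-(-10), -(4), -(6)) = (10, -4, -6)
Step 4: (10, -4, -6) -> (-(-6), -(10), -(-4)) = (6, -10, 4)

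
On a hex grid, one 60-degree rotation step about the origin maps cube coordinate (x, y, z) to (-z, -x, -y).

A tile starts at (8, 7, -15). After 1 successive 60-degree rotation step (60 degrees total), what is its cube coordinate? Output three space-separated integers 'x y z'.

Start: (8, 7, -15)
Step 1: (8, 7, -15) -> (-(-15), -(8), -(7)) = (15, -8, -7)

Answer: 15 -8 -7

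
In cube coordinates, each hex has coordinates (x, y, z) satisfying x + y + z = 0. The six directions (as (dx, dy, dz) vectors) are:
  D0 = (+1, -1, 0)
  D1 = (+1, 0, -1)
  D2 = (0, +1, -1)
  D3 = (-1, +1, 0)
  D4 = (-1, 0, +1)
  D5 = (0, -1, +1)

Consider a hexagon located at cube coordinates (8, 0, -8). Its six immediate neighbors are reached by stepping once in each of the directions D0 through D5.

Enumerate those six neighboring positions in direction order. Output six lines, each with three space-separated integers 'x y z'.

Center: (8, 0, -8). Add each direction:
  D0: (8, 0, -8) + (1, -1, 0) = (9, -1, -8)
  D1: (8, 0, -8) + (1, 0, -1) = (9, 0, -9)
  D2: (8, 0, -8) + (0, 1, -1) = (8, 1, -9)
  D3: (8, 0, -8) + (-1, 1, 0) = (7, 1, -8)
  D4: (8, 0, -8) + (-1, 0, 1) = (7, 0, -7)
  D5: (8, 0, -8) + (0, -1, 1) = (8, -1, -7)

Answer: 9 -1 -8
9 0 -9
8 1 -9
7 1 -8
7 0 -7
8 -1 -7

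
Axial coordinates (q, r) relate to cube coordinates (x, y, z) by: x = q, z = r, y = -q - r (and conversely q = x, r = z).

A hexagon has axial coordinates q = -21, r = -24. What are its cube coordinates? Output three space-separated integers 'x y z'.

Answer: -21 45 -24

Derivation:
x = q = -21
z = r = -24
y = -x - z = -(-21) - (-24) = 45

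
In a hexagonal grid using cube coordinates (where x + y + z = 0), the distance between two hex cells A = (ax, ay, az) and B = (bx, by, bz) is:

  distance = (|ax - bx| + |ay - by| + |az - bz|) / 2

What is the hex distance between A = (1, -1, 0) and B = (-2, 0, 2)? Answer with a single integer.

|ax - bx| = |1 - (-2)| = 3
|ay - by| = |-1 - 0| = 1
|az - bz| = |0 - 2| = 2
distance = (3 + 1 + 2) / 2 = 6 / 2 = 3

Answer: 3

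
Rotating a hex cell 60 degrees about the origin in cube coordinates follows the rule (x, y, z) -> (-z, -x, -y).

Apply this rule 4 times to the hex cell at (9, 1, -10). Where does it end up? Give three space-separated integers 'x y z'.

Answer: -10 9 1

Derivation:
Start: (9, 1, -10)
Step 1: (9, 1, -10) -> (-(-10), -(9), -(1)) = (10, -9, -1)
Step 2: (10, -9, -1) -> (-(-1), -(10), -(-9)) = (1, -10, 9)
Step 3: (1, -10, 9) -> (-(9), -(1), -(-10)) = (-9, -1, 10)
Step 4: (-9, -1, 10) -> (-(10), -(-9), -(-1)) = (-10, 9, 1)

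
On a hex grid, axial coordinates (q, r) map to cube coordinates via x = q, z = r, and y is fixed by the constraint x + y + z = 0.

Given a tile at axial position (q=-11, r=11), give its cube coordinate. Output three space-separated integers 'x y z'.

Answer: -11 0 11

Derivation:
x = q = -11
z = r = 11
y = -x - z = -(-11) - (11) = 0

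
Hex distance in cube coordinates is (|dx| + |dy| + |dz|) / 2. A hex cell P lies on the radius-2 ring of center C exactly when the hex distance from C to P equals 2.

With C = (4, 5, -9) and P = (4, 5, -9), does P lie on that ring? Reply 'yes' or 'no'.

|px - cx| = |4 - 4| = 0
|py - cy| = |5 - 5| = 0
|pz - cz| = |-9 - (-9)| = 0
distance = (0+0+0)/2 = 0/2 = 0
radius = 2; distance != radius -> no

Answer: no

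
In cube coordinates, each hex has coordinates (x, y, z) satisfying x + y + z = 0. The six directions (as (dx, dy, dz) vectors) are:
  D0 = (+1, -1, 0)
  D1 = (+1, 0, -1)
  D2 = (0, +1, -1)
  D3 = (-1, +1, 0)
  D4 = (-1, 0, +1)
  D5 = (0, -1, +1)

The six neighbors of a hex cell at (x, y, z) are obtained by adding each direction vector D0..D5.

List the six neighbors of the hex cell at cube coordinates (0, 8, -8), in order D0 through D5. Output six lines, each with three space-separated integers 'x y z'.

Answer: 1 7 -8
1 8 -9
0 9 -9
-1 9 -8
-1 8 -7
0 7 -7

Derivation:
Center: (0, 8, -8). Add each direction:
  D0: (0, 8, -8) + (1, -1, 0) = (1, 7, -8)
  D1: (0, 8, -8) + (1, 0, -1) = (1, 8, -9)
  D2: (0, 8, -8) + (0, 1, -1) = (0, 9, -9)
  D3: (0, 8, -8) + (-1, 1, 0) = (-1, 9, -8)
  D4: (0, 8, -8) + (-1, 0, 1) = (-1, 8, -7)
  D5: (0, 8, -8) + (0, -1, 1) = (0, 7, -7)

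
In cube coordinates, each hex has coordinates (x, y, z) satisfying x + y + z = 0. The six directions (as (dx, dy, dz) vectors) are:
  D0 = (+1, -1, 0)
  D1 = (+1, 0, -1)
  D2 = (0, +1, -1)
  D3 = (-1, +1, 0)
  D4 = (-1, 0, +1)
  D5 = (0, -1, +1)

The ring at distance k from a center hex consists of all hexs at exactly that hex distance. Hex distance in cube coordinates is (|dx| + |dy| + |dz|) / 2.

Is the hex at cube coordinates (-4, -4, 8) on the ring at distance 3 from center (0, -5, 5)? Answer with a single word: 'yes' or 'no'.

|px - cx| = |-4 - 0| = 4
|py - cy| = |-4 - (-5)| = 1
|pz - cz| = |8 - 5| = 3
distance = (4+1+3)/2 = 8/2 = 4
radius = 3; distance != radius -> no

Answer: no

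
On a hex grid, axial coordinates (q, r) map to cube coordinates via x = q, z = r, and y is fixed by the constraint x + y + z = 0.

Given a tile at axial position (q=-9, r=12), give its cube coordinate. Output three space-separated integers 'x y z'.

x = q = -9
z = r = 12
y = -x - z = -(-9) - (12) = -3

Answer: -9 -3 12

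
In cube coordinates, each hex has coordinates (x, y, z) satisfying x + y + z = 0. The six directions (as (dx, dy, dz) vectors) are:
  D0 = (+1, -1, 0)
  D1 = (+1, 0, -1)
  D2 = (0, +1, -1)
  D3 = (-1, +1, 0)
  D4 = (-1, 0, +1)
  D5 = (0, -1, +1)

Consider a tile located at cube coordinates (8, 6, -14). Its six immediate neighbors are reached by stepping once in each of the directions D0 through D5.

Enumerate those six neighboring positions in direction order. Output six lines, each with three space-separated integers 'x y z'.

Answer: 9 5 -14
9 6 -15
8 7 -15
7 7 -14
7 6 -13
8 5 -13

Derivation:
Center: (8, 6, -14). Add each direction:
  D0: (8, 6, -14) + (1, -1, 0) = (9, 5, -14)
  D1: (8, 6, -14) + (1, 0, -1) = (9, 6, -15)
  D2: (8, 6, -14) + (0, 1, -1) = (8, 7, -15)
  D3: (8, 6, -14) + (-1, 1, 0) = (7, 7, -14)
  D4: (8, 6, -14) + (-1, 0, 1) = (7, 6, -13)
  D5: (8, 6, -14) + (0, -1, 1) = (8, 5, -13)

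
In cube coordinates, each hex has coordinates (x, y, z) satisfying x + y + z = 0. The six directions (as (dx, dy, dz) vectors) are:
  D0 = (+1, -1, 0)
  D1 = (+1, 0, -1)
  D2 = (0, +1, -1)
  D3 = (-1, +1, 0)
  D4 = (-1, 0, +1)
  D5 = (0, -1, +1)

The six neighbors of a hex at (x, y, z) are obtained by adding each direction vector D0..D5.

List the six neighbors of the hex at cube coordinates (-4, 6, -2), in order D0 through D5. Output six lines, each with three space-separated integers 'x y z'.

Center: (-4, 6, -2). Add each direction:
  D0: (-4, 6, -2) + (1, -1, 0) = (-3, 5, -2)
  D1: (-4, 6, -2) + (1, 0, -1) = (-3, 6, -3)
  D2: (-4, 6, -2) + (0, 1, -1) = (-4, 7, -3)
  D3: (-4, 6, -2) + (-1, 1, 0) = (-5, 7, -2)
  D4: (-4, 6, -2) + (-1, 0, 1) = (-5, 6, -1)
  D5: (-4, 6, -2) + (0, -1, 1) = (-4, 5, -1)

Answer: -3 5 -2
-3 6 -3
-4 7 -3
-5 7 -2
-5 6 -1
-4 5 -1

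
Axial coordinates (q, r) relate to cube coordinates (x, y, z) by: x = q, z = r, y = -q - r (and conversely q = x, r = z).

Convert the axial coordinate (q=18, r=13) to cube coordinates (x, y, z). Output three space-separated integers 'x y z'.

x = q = 18
z = r = 13
y = -x - z = -(18) - (13) = -31

Answer: 18 -31 13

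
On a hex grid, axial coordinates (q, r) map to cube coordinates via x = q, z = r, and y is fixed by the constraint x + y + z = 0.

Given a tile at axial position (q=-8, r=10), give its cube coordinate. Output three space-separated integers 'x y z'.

Answer: -8 -2 10

Derivation:
x = q = -8
z = r = 10
y = -x - z = -(-8) - (10) = -2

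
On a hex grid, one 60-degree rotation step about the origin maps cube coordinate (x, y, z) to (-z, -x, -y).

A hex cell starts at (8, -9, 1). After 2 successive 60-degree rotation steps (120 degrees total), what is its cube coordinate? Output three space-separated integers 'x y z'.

Start: (8, -9, 1)
Step 1: (8, -9, 1) -> (-(1), -(8), -(-9)) = (-1, -8, 9)
Step 2: (-1, -8, 9) -> (-(9), -(-1), -(-8)) = (-9, 1, 8)

Answer: -9 1 8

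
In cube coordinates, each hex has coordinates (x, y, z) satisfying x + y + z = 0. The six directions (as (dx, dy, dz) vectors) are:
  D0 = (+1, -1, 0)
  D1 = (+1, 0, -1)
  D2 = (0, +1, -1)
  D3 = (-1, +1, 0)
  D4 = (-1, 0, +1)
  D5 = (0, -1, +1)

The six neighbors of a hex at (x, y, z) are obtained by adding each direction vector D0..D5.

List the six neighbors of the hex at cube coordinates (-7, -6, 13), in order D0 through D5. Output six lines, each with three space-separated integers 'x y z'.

Center: (-7, -6, 13). Add each direction:
  D0: (-7, -6, 13) + (1, -1, 0) = (-6, -7, 13)
  D1: (-7, -6, 13) + (1, 0, -1) = (-6, -6, 12)
  D2: (-7, -6, 13) + (0, 1, -1) = (-7, -5, 12)
  D3: (-7, -6, 13) + (-1, 1, 0) = (-8, -5, 13)
  D4: (-7, -6, 13) + (-1, 0, 1) = (-8, -6, 14)
  D5: (-7, -6, 13) + (0, -1, 1) = (-7, -7, 14)

Answer: -6 -7 13
-6 -6 12
-7 -5 12
-8 -5 13
-8 -6 14
-7 -7 14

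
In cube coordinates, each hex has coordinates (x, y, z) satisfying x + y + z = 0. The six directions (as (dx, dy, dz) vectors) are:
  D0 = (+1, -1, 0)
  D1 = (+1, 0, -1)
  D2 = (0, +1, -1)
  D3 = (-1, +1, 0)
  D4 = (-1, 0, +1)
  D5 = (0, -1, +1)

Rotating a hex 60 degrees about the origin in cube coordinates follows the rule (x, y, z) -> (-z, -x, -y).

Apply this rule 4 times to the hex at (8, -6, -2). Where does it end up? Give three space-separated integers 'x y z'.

Start: (8, -6, -2)
Step 1: (8, -6, -2) -> (-(-2), -(8), -(-6)) = (2, -8, 6)
Step 2: (2, -8, 6) -> (-(6), -(2), -(-8)) = (-6, -2, 8)
Step 3: (-6, -2, 8) -> (-(8), -(-6), -(-2)) = (-8, 6, 2)
Step 4: (-8, 6, 2) -> (-(2), -(-8), -(6)) = (-2, 8, -6)

Answer: -2 8 -6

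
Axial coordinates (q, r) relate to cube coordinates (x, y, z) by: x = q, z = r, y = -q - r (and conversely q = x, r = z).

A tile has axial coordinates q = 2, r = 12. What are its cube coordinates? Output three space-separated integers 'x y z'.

x = q = 2
z = r = 12
y = -x - z = -(2) - (12) = -14

Answer: 2 -14 12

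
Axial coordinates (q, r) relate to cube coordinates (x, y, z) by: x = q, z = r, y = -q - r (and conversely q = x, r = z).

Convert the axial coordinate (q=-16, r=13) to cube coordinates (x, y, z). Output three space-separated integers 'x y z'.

x = q = -16
z = r = 13
y = -x - z = -(-16) - (13) = 3

Answer: -16 3 13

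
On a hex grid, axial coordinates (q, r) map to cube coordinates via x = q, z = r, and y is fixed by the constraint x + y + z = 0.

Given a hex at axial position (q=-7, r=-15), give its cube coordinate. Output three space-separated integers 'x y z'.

x = q = -7
z = r = -15
y = -x - z = -(-7) - (-15) = 22

Answer: -7 22 -15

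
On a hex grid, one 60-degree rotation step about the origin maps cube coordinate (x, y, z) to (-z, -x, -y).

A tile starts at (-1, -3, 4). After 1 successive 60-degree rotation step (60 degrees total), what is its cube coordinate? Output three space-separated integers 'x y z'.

Start: (-1, -3, 4)
Step 1: (-1, -3, 4) -> (-(4), -(-1), -(-3)) = (-4, 1, 3)

Answer: -4 1 3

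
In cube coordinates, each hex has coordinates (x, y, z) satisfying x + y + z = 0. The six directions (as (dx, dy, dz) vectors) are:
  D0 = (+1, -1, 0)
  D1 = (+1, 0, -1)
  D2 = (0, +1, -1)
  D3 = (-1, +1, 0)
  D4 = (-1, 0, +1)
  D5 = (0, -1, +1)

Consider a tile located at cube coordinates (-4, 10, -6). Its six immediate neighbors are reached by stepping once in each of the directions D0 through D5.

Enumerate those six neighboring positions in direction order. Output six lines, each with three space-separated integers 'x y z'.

Answer: -3 9 -6
-3 10 -7
-4 11 -7
-5 11 -6
-5 10 -5
-4 9 -5

Derivation:
Center: (-4, 10, -6). Add each direction:
  D0: (-4, 10, -6) + (1, -1, 0) = (-3, 9, -6)
  D1: (-4, 10, -6) + (1, 0, -1) = (-3, 10, -7)
  D2: (-4, 10, -6) + (0, 1, -1) = (-4, 11, -7)
  D3: (-4, 10, -6) + (-1, 1, 0) = (-5, 11, -6)
  D4: (-4, 10, -6) + (-1, 0, 1) = (-5, 10, -5)
  D5: (-4, 10, -6) + (0, -1, 1) = (-4, 9, -5)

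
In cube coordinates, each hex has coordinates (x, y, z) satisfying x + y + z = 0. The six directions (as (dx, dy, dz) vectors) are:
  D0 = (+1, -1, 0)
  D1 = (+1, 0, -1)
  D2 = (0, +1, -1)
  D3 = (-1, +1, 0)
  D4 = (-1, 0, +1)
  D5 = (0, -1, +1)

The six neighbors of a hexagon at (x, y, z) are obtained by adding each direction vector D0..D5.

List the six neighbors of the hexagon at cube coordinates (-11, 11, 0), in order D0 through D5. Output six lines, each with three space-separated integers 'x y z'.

Center: (-11, 11, 0). Add each direction:
  D0: (-11, 11, 0) + (1, -1, 0) = (-10, 10, 0)
  D1: (-11, 11, 0) + (1, 0, -1) = (-10, 11, -1)
  D2: (-11, 11, 0) + (0, 1, -1) = (-11, 12, -1)
  D3: (-11, 11, 0) + (-1, 1, 0) = (-12, 12, 0)
  D4: (-11, 11, 0) + (-1, 0, 1) = (-12, 11, 1)
  D5: (-11, 11, 0) + (0, -1, 1) = (-11, 10, 1)

Answer: -10 10 0
-10 11 -1
-11 12 -1
-12 12 0
-12 11 1
-11 10 1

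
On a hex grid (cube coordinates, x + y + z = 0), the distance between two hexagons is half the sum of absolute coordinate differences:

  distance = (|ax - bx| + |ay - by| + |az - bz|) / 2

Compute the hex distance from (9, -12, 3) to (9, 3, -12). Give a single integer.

Answer: 15

Derivation:
|ax - bx| = |9 - 9| = 0
|ay - by| = |-12 - 3| = 15
|az - bz| = |3 - (-12)| = 15
distance = (0 + 15 + 15) / 2 = 30 / 2 = 15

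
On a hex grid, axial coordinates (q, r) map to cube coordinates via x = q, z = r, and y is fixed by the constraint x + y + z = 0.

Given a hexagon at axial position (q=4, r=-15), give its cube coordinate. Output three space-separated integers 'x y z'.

Answer: 4 11 -15

Derivation:
x = q = 4
z = r = -15
y = -x - z = -(4) - (-15) = 11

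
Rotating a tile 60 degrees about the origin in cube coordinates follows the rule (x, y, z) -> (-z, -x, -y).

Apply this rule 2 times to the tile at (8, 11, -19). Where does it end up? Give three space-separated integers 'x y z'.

Start: (8, 11, -19)
Step 1: (8, 11, -19) -> (-(-19), -(8), -(11)) = (19, -8, -11)
Step 2: (19, -8, -11) -> (-(-11), -(19), -(-8)) = (11, -19, 8)

Answer: 11 -19 8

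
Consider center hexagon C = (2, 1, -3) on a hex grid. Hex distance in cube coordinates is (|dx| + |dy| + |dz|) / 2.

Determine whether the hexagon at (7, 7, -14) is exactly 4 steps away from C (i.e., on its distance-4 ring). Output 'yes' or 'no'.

Answer: no

Derivation:
|px - cx| = |7 - 2| = 5
|py - cy| = |7 - 1| = 6
|pz - cz| = |-14 - (-3)| = 11
distance = (5+6+11)/2 = 22/2 = 11
radius = 4; distance != radius -> no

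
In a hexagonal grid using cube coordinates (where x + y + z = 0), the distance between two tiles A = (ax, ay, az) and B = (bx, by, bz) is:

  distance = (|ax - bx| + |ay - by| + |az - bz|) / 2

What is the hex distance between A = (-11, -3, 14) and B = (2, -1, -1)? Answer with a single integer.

Answer: 15

Derivation:
|ax - bx| = |-11 - 2| = 13
|ay - by| = |-3 - (-1)| = 2
|az - bz| = |14 - (-1)| = 15
distance = (13 + 2 + 15) / 2 = 30 / 2 = 15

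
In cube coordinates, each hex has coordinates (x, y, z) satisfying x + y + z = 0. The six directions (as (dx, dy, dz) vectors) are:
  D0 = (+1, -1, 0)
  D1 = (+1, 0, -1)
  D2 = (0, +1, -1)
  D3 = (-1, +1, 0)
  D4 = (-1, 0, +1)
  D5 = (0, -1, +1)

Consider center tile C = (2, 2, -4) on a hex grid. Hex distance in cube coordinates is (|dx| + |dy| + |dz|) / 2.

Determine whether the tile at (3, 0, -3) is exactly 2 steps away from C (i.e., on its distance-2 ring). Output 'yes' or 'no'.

Answer: yes

Derivation:
|px - cx| = |3 - 2| = 1
|py - cy| = |0 - 2| = 2
|pz - cz| = |-3 - (-4)| = 1
distance = (1+2+1)/2 = 4/2 = 2
radius = 2; distance == radius -> yes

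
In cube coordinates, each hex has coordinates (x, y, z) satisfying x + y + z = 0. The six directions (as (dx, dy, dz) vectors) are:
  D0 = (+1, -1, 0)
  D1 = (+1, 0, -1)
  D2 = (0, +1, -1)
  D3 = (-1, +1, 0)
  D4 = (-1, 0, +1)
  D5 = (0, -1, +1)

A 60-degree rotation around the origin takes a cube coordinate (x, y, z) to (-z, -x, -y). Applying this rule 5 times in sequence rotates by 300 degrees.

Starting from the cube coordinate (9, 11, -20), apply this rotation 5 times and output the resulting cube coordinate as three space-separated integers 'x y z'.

Start: (9, 11, -20)
Step 1: (9, 11, -20) -> (-(-20), -(9), -(11)) = (20, -9, -11)
Step 2: (20, -9, -11) -> (-(-11), -(20), -(-9)) = (11, -20, 9)
Step 3: (11, -20, 9) -> (-(9), -(11), -(-20)) = (-9, -11, 20)
Step 4: (-9, -11, 20) -> (-(20), -(-9), -(-11)) = (-20, 9, 11)
Step 5: (-20, 9, 11) -> (-(11), -(-20), -(9)) = (-11, 20, -9)

Answer: -11 20 -9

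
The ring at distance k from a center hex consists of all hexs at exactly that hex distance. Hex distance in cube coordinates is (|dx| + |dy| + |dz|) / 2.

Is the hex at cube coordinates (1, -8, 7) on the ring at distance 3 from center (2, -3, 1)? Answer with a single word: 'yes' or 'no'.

|px - cx| = |1 - 2| = 1
|py - cy| = |-8 - (-3)| = 5
|pz - cz| = |7 - 1| = 6
distance = (1+5+6)/2 = 12/2 = 6
radius = 3; distance != radius -> no

Answer: no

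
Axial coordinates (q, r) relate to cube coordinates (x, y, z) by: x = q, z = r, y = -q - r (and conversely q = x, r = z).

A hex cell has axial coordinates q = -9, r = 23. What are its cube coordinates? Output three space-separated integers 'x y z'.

Answer: -9 -14 23

Derivation:
x = q = -9
z = r = 23
y = -x - z = -(-9) - (23) = -14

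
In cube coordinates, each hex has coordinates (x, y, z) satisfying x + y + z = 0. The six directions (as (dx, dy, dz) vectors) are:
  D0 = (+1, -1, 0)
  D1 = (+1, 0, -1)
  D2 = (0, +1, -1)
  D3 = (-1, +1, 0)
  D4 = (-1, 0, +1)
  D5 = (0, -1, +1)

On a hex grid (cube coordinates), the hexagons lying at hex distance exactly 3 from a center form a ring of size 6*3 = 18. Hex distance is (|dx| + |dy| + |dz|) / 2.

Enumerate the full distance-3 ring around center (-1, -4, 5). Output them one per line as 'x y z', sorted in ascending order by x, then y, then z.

Answer: -4 -4 8
-4 -3 7
-4 -2 6
-4 -1 5
-3 -5 8
-3 -1 4
-2 -6 8
-2 -1 3
-1 -7 8
-1 -1 2
0 -7 7
0 -2 2
1 -7 6
1 -3 2
2 -7 5
2 -6 4
2 -5 3
2 -4 2

Derivation:
Walk ring at distance 3 from (-1, -4, 5):
Start at center + D4*3 = (-4, -4, 8)
  hex 0: (-4, -4, 8)
  hex 1: (-3, -5, 8)
  hex 2: (-2, -6, 8)
  hex 3: (-1, -7, 8)
  hex 4: (0, -7, 7)
  hex 5: (1, -7, 6)
  hex 6: (2, -7, 5)
  hex 7: (2, -6, 4)
  hex 8: (2, -5, 3)
  hex 9: (2, -4, 2)
  hex 10: (1, -3, 2)
  hex 11: (0, -2, 2)
  hex 12: (-1, -1, 2)
  hex 13: (-2, -1, 3)
  hex 14: (-3, -1, 4)
  hex 15: (-4, -1, 5)
  hex 16: (-4, -2, 6)
  hex 17: (-4, -3, 7)
Sorted: 18 hexes.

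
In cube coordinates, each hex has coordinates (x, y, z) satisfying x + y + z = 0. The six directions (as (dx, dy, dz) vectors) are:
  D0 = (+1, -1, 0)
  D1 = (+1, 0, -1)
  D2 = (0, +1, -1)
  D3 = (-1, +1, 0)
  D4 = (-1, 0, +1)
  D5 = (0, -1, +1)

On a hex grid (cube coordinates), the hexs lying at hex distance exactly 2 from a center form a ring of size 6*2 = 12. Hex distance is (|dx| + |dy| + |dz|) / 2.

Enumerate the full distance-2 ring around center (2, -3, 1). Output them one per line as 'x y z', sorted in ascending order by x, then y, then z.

Answer: 0 -3 3
0 -2 2
0 -1 1
1 -4 3
1 -1 0
2 -5 3
2 -1 -1
3 -5 2
3 -2 -1
4 -5 1
4 -4 0
4 -3 -1

Derivation:
Walk ring at distance 2 from (2, -3, 1):
Start at center + D4*2 = (0, -3, 3)
  hex 0: (0, -3, 3)
  hex 1: (1, -4, 3)
  hex 2: (2, -5, 3)
  hex 3: (3, -5, 2)
  hex 4: (4, -5, 1)
  hex 5: (4, -4, 0)
  hex 6: (4, -3, -1)
  hex 7: (3, -2, -1)
  hex 8: (2, -1, -1)
  hex 9: (1, -1, 0)
  hex 10: (0, -1, 1)
  hex 11: (0, -2, 2)
Sorted: 12 hexes.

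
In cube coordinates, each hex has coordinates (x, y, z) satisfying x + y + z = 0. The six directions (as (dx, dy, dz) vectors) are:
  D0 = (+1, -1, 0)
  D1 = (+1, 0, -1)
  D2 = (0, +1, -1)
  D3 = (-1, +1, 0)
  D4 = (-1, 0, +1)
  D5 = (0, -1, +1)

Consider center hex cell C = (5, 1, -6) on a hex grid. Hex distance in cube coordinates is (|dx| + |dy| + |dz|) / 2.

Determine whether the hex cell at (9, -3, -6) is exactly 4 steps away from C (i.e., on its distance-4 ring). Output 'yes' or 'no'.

Answer: yes

Derivation:
|px - cx| = |9 - 5| = 4
|py - cy| = |-3 - 1| = 4
|pz - cz| = |-6 - (-6)| = 0
distance = (4+4+0)/2 = 8/2 = 4
radius = 4; distance == radius -> yes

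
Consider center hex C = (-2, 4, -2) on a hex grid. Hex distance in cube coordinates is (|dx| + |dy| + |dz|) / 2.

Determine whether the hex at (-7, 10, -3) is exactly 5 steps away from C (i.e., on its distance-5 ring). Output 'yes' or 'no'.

Answer: no

Derivation:
|px - cx| = |-7 - (-2)| = 5
|py - cy| = |10 - 4| = 6
|pz - cz| = |-3 - (-2)| = 1
distance = (5+6+1)/2 = 12/2 = 6
radius = 5; distance != radius -> no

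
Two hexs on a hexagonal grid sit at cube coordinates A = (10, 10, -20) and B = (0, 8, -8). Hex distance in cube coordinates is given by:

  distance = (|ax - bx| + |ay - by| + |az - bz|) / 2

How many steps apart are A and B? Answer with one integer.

Answer: 12

Derivation:
|ax - bx| = |10 - 0| = 10
|ay - by| = |10 - 8| = 2
|az - bz| = |-20 - (-8)| = 12
distance = (10 + 2 + 12) / 2 = 24 / 2 = 12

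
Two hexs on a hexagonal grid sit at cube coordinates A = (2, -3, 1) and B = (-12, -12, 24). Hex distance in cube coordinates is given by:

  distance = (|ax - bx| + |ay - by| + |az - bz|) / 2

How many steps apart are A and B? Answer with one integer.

Answer: 23

Derivation:
|ax - bx| = |2 - (-12)| = 14
|ay - by| = |-3 - (-12)| = 9
|az - bz| = |1 - 24| = 23
distance = (14 + 9 + 23) / 2 = 46 / 2 = 23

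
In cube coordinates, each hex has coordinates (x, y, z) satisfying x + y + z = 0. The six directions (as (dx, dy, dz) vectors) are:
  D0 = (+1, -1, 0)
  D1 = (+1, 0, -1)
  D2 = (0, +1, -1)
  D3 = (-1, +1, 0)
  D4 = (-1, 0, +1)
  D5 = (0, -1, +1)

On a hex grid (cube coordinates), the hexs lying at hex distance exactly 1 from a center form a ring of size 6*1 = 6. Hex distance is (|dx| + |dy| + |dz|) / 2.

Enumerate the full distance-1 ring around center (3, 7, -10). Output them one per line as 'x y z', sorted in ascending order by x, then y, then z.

Answer: 2 7 -9
2 8 -10
3 6 -9
3 8 -11
4 6 -10
4 7 -11

Derivation:
Walk ring at distance 1 from (3, 7, -10):
Start at center + D4*1 = (2, 7, -9)
  hex 0: (2, 7, -9)
  hex 1: (3, 6, -9)
  hex 2: (4, 6, -10)
  hex 3: (4, 7, -11)
  hex 4: (3, 8, -11)
  hex 5: (2, 8, -10)
Sorted: 6 hexes.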